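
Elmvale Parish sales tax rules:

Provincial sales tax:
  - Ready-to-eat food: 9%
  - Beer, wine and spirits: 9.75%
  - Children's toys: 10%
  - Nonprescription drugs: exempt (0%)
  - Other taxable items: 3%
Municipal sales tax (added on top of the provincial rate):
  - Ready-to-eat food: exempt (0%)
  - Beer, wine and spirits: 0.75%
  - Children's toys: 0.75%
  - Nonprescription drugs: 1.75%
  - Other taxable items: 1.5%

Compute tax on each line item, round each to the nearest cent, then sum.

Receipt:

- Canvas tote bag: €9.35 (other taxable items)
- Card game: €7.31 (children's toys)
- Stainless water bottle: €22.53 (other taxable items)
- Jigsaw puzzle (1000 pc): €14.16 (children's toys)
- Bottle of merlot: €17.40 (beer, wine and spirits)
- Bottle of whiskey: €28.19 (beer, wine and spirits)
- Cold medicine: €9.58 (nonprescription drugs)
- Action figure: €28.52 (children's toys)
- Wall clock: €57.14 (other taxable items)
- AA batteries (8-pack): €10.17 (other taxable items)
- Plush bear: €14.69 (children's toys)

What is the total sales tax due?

Canvas tote bag €9.35: other taxable items → 3% + 1.5% municipal = 4.5% → €0.42
Card game €7.31: children's toys → 10% + 0.75% municipal = 10.75% → €0.79
Stainless water bottle €22.53: other taxable items → 3% + 1.5% municipal = 4.5% → €1.01
Jigsaw puzzle (1000 pc) €14.16: children's toys → 10% + 0.75% municipal = 10.75% → €1.52
Bottle of merlot €17.40: beer, wine and spirits → 9.75% + 0.75% municipal = 10.5% → €1.83
Bottle of whiskey €28.19: beer, wine and spirits → 9.75% + 0.75% municipal = 10.5% → €2.96
Cold medicine €9.58: nonprescription drugs → 0% + 1.75% municipal = 1.75% → €0.17
Action figure €28.52: children's toys → 10% + 0.75% municipal = 10.75% → €3.07
Wall clock €57.14: other taxable items → 3% + 1.5% municipal = 4.5% → €2.57
AA batteries (8-pack) €10.17: other taxable items → 3% + 1.5% municipal = 4.5% → €0.46
Plush bear €14.69: children's toys → 10% + 0.75% municipal = 10.75% → €1.58
Total tax = €0.42 + €0.79 + €1.01 + €1.52 + €1.83 + €2.96 + €0.17 + €3.07 + €2.57 + €0.46 + €1.58 = €16.38

€16.38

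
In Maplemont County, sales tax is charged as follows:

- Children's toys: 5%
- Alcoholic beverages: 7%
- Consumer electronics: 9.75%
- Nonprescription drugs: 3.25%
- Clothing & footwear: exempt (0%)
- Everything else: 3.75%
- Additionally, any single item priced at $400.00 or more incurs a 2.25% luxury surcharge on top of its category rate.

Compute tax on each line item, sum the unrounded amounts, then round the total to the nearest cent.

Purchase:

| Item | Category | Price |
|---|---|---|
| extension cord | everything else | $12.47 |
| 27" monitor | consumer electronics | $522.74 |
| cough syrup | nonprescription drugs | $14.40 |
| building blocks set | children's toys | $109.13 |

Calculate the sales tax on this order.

$69.12

Extension cord $12.47: everything else → 3.75% → $0.467625
27" monitor $522.74: consumer electronics → 9.75% + 2.25% surcharge = 12% → $62.7288
Cough syrup $14.40: nonprescription drugs → 3.25% → $0.468
Building blocks set $109.13: children's toys → 5% → $5.4565
Unrounded tax sum = $69.120925 → $69.12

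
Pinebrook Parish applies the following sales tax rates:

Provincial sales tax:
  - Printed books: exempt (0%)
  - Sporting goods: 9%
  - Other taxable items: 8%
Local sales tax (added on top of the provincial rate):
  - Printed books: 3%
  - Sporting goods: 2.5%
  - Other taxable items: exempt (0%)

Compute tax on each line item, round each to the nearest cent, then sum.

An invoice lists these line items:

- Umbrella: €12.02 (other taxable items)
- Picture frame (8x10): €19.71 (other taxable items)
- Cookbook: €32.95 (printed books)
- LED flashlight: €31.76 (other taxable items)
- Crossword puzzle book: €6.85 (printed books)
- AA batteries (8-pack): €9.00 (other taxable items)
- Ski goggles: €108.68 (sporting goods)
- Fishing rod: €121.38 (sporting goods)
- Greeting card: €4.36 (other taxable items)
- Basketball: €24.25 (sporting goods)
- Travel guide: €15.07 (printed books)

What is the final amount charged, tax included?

€423.08

Umbrella €12.02: other taxable items → 8% + 0% local = 8% → €0.96
Picture frame (8x10) €19.71: other taxable items → 8% + 0% local = 8% → €1.58
Cookbook €32.95: printed books → 0% + 3% local = 3% → €0.99
LED flashlight €31.76: other taxable items → 8% + 0% local = 8% → €2.54
Crossword puzzle book €6.85: printed books → 0% + 3% local = 3% → €0.21
AA batteries (8-pack) €9.00: other taxable items → 8% + 0% local = 8% → €0.72
Ski goggles €108.68: sporting goods → 9% + 2.5% local = 11.5% → €12.50
Fishing rod €121.38: sporting goods → 9% + 2.5% local = 11.5% → €13.96
Greeting card €4.36: other taxable items → 8% + 0% local = 8% → €0.35
Basketball €24.25: sporting goods → 9% + 2.5% local = 11.5% → €2.79
Travel guide €15.07: printed books → 0% + 3% local = 3% → €0.45
Subtotal = €386.03; tax = €37.05; total due = €423.08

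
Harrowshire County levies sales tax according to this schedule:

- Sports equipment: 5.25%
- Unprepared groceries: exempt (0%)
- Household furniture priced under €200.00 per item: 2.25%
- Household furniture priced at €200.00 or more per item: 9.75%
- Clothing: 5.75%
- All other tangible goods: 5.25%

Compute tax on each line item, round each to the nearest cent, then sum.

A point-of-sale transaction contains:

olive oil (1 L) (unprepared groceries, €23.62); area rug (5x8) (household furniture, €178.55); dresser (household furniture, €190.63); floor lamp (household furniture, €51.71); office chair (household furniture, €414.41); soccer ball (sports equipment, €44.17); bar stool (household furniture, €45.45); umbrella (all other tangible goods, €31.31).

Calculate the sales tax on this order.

Olive oil (1 L) €23.62: unprepared groceries → 0% → €0.00
Area rug (5x8) €178.55: household furniture, under €200.00 → 2.25% → €4.02
Dresser €190.63: household furniture, under €200.00 → 2.25% → €4.29
Floor lamp €51.71: household furniture, under €200.00 → 2.25% → €1.16
Office chair €414.41: household furniture, €200.00 or more → 9.75% → €40.40
Soccer ball €44.17: sports equipment → 5.25% → €2.32
Bar stool €45.45: household furniture, under €200.00 → 2.25% → €1.02
Umbrella €31.31: all other tangible goods → 5.25% → €1.64
Total tax = €4.02 + €4.29 + €1.16 + €40.40 + €2.32 + €1.02 + €1.64 = €54.85

€54.85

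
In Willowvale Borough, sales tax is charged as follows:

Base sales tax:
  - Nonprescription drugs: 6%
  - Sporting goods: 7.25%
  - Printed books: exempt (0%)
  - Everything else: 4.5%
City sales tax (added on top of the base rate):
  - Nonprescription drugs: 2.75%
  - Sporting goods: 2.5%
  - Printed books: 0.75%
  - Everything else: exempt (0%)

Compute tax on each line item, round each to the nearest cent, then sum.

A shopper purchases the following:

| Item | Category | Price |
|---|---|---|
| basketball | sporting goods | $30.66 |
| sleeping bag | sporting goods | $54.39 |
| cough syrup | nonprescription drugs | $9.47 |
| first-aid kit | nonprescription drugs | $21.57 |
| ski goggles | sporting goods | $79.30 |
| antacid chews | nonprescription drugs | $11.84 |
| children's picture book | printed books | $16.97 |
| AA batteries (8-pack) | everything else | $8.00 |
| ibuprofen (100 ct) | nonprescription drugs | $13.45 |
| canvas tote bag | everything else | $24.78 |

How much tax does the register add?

Basketball $30.66: sporting goods → 7.25% + 2.5% city = 9.75% → $2.99
Sleeping bag $54.39: sporting goods → 7.25% + 2.5% city = 9.75% → $5.30
Cough syrup $9.47: nonprescription drugs → 6% + 2.75% city = 8.75% → $0.83
First-aid kit $21.57: nonprescription drugs → 6% + 2.75% city = 8.75% → $1.89
Ski goggles $79.30: sporting goods → 7.25% + 2.5% city = 9.75% → $7.73
Antacid chews $11.84: nonprescription drugs → 6% + 2.75% city = 8.75% → $1.04
Children's picture book $16.97: printed books → 0% + 0.75% city = 0.75% → $0.13
AA batteries (8-pack) $8.00: everything else → 4.5% + 0% city = 4.5% → $0.36
Ibuprofen (100 ct) $13.45: nonprescription drugs → 6% + 2.75% city = 8.75% → $1.18
Canvas tote bag $24.78: everything else → 4.5% + 0% city = 4.5% → $1.12
Total tax = $2.99 + $5.30 + $0.83 + $1.89 + $7.73 + $1.04 + $0.13 + $0.36 + $1.18 + $1.12 = $22.57

$22.57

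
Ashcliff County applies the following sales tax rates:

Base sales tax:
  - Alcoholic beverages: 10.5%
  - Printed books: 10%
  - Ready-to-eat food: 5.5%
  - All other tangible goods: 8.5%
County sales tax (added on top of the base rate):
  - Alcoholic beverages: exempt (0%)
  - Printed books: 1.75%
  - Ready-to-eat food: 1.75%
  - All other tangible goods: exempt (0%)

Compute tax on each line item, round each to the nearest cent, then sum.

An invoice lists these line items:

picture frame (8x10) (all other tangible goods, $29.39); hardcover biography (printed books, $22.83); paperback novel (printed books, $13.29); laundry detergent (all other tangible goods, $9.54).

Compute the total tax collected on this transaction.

$7.55

Picture frame (8x10) $29.39: all other tangible goods → 8.5% + 0% county = 8.5% → $2.50
Hardcover biography $22.83: printed books → 10% + 1.75% county = 11.75% → $2.68
Paperback novel $13.29: printed books → 10% + 1.75% county = 11.75% → $1.56
Laundry detergent $9.54: all other tangible goods → 8.5% + 0% county = 8.5% → $0.81
Total tax = $2.50 + $2.68 + $1.56 + $0.81 = $7.55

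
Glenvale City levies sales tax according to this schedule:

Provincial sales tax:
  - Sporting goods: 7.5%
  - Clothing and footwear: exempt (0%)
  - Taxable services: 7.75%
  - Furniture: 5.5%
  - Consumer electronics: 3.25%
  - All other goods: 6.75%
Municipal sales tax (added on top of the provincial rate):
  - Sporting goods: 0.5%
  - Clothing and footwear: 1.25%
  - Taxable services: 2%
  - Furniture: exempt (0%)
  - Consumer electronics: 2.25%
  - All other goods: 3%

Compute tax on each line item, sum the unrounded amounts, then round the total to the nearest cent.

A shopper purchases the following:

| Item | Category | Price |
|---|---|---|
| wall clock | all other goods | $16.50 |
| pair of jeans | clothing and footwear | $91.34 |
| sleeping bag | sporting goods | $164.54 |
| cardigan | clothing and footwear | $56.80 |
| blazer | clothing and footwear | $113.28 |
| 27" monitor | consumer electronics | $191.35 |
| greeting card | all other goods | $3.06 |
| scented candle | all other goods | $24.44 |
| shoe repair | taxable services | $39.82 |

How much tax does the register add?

$35.13

Wall clock $16.50: all other goods → 6.75% + 3% municipal = 9.75% → $1.60875
Pair of jeans $91.34: clothing and footwear → 0% + 1.25% municipal = 1.25% → $1.14175
Sleeping bag $164.54: sporting goods → 7.5% + 0.5% municipal = 8% → $13.1632
Cardigan $56.80: clothing and footwear → 0% + 1.25% municipal = 1.25% → $0.71
Blazer $113.28: clothing and footwear → 0% + 1.25% municipal = 1.25% → $1.416
27" monitor $191.35: consumer electronics → 3.25% + 2.25% municipal = 5.5% → $10.52425
Greeting card $3.06: all other goods → 6.75% + 3% municipal = 9.75% → $0.29835
Scented candle $24.44: all other goods → 6.75% + 3% municipal = 9.75% → $2.3829
Shoe repair $39.82: taxable services → 7.75% + 2% municipal = 9.75% → $3.88245
Unrounded tax sum = $35.12765 → $35.13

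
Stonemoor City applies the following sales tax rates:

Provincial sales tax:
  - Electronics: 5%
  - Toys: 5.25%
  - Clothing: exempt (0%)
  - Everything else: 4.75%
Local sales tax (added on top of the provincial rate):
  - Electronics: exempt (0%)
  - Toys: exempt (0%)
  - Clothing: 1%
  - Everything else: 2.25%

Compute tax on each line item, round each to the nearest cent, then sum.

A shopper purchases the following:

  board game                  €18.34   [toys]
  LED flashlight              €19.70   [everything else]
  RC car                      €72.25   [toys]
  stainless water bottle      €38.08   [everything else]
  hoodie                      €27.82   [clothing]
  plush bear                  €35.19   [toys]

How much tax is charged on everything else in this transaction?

LED flashlight €19.70: everything else → 4.75% + 2.25% local = 7% → €1.38
Stainless water bottle €38.08: everything else → 4.75% + 2.25% local = 7% → €2.67
Tax on everything else = €1.38 + €2.67 = €4.05

€4.05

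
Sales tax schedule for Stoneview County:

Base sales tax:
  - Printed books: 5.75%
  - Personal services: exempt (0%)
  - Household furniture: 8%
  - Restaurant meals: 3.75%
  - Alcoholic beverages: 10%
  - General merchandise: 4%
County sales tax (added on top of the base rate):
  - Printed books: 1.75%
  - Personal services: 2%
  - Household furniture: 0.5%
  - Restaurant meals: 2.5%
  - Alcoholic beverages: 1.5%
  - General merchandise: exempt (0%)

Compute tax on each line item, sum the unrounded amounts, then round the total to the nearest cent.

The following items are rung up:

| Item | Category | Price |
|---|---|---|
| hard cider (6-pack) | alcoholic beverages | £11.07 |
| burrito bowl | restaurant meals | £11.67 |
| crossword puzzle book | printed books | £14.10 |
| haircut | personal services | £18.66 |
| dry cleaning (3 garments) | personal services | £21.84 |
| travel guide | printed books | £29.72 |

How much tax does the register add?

£6.10

Hard cider (6-pack) £11.07: alcoholic beverages → 10% + 1.5% county = 11.5% → £1.27305
Burrito bowl £11.67: restaurant meals → 3.75% + 2.5% county = 6.25% → £0.729375
Crossword puzzle book £14.10: printed books → 5.75% + 1.75% county = 7.5% → £1.0575
Haircut £18.66: personal services → 0% + 2% county = 2% → £0.3732
Dry cleaning (3 garments) £21.84: personal services → 0% + 2% county = 2% → £0.4368
Travel guide £29.72: printed books → 5.75% + 1.75% county = 7.5% → £2.229
Unrounded tax sum = £6.098925 → £6.10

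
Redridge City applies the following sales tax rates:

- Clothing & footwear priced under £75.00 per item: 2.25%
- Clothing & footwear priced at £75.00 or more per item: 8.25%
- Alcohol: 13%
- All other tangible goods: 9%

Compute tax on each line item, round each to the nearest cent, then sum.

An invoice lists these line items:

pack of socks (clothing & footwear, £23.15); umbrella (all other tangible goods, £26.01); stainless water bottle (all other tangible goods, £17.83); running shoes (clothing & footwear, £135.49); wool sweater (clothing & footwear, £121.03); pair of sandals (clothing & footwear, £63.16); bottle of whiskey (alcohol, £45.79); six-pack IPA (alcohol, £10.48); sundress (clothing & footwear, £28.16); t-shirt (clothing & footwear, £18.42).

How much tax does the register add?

Pack of socks £23.15: clothing & footwear, under £75.00 → 2.25% → £0.52
Umbrella £26.01: all other tangible goods → 9% → £2.34
Stainless water bottle £17.83: all other tangible goods → 9% → £1.60
Running shoes £135.49: clothing & footwear, £75.00 or more → 8.25% → £11.18
Wool sweater £121.03: clothing & footwear, £75.00 or more → 8.25% → £9.98
Pair of sandals £63.16: clothing & footwear, under £75.00 → 2.25% → £1.42
Bottle of whiskey £45.79: alcohol → 13% → £5.95
Six-pack IPA £10.48: alcohol → 13% → £1.36
Sundress £28.16: clothing & footwear, under £75.00 → 2.25% → £0.63
T-shirt £18.42: clothing & footwear, under £75.00 → 2.25% → £0.41
Total tax = £0.52 + £2.34 + £1.60 + £11.18 + £9.98 + £1.42 + £5.95 + £1.36 + £0.63 + £0.41 = £35.39

£35.39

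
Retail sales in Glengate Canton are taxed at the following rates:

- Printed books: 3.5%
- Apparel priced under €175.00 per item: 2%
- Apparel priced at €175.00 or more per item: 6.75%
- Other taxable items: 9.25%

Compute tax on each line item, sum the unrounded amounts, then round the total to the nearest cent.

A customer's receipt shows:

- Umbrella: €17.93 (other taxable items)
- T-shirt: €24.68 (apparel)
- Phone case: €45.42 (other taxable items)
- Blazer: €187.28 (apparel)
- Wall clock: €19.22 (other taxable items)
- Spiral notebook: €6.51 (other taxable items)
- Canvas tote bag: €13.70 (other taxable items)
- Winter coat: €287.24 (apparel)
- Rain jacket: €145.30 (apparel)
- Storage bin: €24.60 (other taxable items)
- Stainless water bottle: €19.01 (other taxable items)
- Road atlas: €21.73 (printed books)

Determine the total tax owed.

€49.73

Umbrella €17.93: other taxable items → 9.25% → €1.658525
T-shirt €24.68: apparel, under €175.00 → 2% → €0.4936
Phone case €45.42: other taxable items → 9.25% → €4.20135
Blazer €187.28: apparel, €175.00 or more → 6.75% → €12.6414
Wall clock €19.22: other taxable items → 9.25% → €1.77785
Spiral notebook €6.51: other taxable items → 9.25% → €0.602175
Canvas tote bag €13.70: other taxable items → 9.25% → €1.26725
Winter coat €287.24: apparel, €175.00 or more → 6.75% → €19.3887
Rain jacket €145.30: apparel, under €175.00 → 2% → €2.906
Storage bin €24.60: other taxable items → 9.25% → €2.2755
Stainless water bottle €19.01: other taxable items → 9.25% → €1.758425
Road atlas €21.73: printed books → 3.5% → €0.76055
Unrounded tax sum = €49.731325 → €49.73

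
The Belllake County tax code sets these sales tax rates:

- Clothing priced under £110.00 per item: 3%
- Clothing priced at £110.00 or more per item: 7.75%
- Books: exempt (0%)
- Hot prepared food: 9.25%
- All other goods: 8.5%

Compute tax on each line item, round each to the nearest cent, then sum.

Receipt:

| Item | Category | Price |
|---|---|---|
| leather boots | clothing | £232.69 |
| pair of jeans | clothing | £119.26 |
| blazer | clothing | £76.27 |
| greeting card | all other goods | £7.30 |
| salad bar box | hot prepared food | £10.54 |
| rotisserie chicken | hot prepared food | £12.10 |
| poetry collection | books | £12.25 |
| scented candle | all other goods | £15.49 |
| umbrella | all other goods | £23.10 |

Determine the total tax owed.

£35.55

Leather boots £232.69: clothing, £110.00 or more → 7.75% → £18.03
Pair of jeans £119.26: clothing, £110.00 or more → 7.75% → £9.24
Blazer £76.27: clothing, under £110.00 → 3% → £2.29
Greeting card £7.30: all other goods → 8.5% → £0.62
Salad bar box £10.54: hot prepared food → 9.25% → £0.97
Rotisserie chicken £12.10: hot prepared food → 9.25% → £1.12
Poetry collection £12.25: books → 0% → £0.00
Scented candle £15.49: all other goods → 8.5% → £1.32
Umbrella £23.10: all other goods → 8.5% → £1.96
Total tax = £18.03 + £9.24 + £2.29 + £0.62 + £0.97 + £1.12 + £1.32 + £1.96 = £35.55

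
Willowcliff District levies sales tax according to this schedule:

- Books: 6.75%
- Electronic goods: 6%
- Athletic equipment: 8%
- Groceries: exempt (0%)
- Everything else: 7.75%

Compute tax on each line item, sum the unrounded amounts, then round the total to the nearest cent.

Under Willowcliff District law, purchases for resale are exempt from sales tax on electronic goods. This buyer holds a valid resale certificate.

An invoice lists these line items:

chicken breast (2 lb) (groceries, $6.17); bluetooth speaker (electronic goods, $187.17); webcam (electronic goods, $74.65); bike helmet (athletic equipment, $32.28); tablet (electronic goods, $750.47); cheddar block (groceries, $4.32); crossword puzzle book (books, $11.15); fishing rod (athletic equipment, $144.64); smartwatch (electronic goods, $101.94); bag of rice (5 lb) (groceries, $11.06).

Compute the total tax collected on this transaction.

Chicken breast (2 lb) $6.17: groceries → 0% → $0.00
Bluetooth speaker $187.17: electronic goods, buyer-exempt → 0% → $0.00
Webcam $74.65: electronic goods, buyer-exempt → 0% → $0.00
Bike helmet $32.28: athletic equipment → 8% → $2.5824
Tablet $750.47: electronic goods, buyer-exempt → 0% → $0.00
Cheddar block $4.32: groceries → 0% → $0.00
Crossword puzzle book $11.15: books → 6.75% → $0.752625
Fishing rod $144.64: athletic equipment → 8% → $11.5712
Smartwatch $101.94: electronic goods, buyer-exempt → 0% → $0.00
Bag of rice (5 lb) $11.06: groceries → 0% → $0.00
Unrounded tax sum = $14.906225 → $14.91

$14.91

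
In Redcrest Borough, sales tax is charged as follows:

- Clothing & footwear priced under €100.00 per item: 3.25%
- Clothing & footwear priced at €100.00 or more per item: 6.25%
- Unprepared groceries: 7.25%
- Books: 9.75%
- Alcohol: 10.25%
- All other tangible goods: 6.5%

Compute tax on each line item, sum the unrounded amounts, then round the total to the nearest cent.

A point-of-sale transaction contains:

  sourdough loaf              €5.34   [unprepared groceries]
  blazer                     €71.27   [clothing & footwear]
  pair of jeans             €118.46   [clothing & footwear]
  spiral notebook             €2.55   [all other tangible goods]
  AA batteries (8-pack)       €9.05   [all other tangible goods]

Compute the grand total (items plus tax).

€217.53

Sourdough loaf €5.34: unprepared groceries → 7.25% → €0.38715
Blazer €71.27: clothing & footwear, under €100.00 → 3.25% → €2.316275
Pair of jeans €118.46: clothing & footwear, €100.00 or more → 6.25% → €7.40375
Spiral notebook €2.55: all other tangible goods → 6.5% → €0.16575
AA batteries (8-pack) €9.05: all other tangible goods → 6.5% → €0.58825
Subtotal = €206.67; unrounded tax = €10.861175 → €10.86; total due = €217.53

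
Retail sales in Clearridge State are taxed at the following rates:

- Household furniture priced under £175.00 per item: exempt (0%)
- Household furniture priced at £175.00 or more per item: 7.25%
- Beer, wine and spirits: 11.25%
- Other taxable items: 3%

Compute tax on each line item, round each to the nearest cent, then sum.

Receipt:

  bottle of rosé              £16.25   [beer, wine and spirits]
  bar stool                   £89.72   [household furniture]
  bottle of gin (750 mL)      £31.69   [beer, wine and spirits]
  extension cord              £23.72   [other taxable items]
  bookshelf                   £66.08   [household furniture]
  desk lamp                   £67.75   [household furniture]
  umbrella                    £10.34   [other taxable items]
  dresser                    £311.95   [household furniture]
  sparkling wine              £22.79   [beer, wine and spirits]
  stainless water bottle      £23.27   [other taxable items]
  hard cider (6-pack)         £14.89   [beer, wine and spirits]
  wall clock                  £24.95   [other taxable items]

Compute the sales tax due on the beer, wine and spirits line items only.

£9.64

Bottle of rosé £16.25: beer, wine and spirits → 11.25% → £1.83
Bottle of gin (750 mL) £31.69: beer, wine and spirits → 11.25% → £3.57
Sparkling wine £22.79: beer, wine and spirits → 11.25% → £2.56
Hard cider (6-pack) £14.89: beer, wine and spirits → 11.25% → £1.68
Tax on beer, wine and spirits = £1.83 + £3.57 + £2.56 + £1.68 = £9.64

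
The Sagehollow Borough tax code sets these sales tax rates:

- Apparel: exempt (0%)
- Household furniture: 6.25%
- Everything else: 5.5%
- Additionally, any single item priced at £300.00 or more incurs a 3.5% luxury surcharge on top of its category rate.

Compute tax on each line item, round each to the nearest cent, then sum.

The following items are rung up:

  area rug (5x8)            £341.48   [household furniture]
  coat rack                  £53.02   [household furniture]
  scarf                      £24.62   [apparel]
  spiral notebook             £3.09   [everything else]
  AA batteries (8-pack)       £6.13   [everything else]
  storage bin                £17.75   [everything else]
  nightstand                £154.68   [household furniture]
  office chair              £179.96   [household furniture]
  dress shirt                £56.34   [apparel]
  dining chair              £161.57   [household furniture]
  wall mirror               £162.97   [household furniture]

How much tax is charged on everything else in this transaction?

£1.49

Spiral notebook £3.09: everything else → 5.5% → £0.17
AA batteries (8-pack) £6.13: everything else → 5.5% → £0.34
Storage bin £17.75: everything else → 5.5% → £0.98
Tax on everything else = £0.17 + £0.34 + £0.98 = £1.49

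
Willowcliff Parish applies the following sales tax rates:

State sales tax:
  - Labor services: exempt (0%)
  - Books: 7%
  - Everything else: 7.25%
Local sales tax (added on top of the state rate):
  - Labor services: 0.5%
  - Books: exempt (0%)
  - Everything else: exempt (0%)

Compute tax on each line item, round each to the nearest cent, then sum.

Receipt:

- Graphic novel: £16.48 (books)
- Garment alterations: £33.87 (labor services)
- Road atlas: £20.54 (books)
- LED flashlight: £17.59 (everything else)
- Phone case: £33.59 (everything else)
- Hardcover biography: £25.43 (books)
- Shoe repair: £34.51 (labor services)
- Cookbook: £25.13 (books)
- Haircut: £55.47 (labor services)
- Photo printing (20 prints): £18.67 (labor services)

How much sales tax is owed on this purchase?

Graphic novel £16.48: books → 7% + 0% local = 7% → £1.15
Garment alterations £33.87: labor services → 0% + 0.5% local = 0.5% → £0.17
Road atlas £20.54: books → 7% + 0% local = 7% → £1.44
LED flashlight £17.59: everything else → 7.25% + 0% local = 7.25% → £1.28
Phone case £33.59: everything else → 7.25% + 0% local = 7.25% → £2.44
Hardcover biography £25.43: books → 7% + 0% local = 7% → £1.78
Shoe repair £34.51: labor services → 0% + 0.5% local = 0.5% → £0.17
Cookbook £25.13: books → 7% + 0% local = 7% → £1.76
Haircut £55.47: labor services → 0% + 0.5% local = 0.5% → £0.28
Photo printing (20 prints) £18.67: labor services → 0% + 0.5% local = 0.5% → £0.09
Total tax = £1.15 + £0.17 + £1.44 + £1.28 + £2.44 + £1.78 + £0.17 + £1.76 + £0.28 + £0.09 = £10.56

£10.56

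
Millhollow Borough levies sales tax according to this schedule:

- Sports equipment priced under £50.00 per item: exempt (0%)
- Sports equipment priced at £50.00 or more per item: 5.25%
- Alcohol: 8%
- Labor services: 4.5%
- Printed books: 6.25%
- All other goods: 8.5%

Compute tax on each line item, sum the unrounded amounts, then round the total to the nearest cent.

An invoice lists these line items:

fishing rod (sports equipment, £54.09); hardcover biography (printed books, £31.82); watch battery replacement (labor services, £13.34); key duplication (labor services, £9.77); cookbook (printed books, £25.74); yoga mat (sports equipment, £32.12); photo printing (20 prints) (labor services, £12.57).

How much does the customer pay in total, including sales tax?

Fishing rod £54.09: sports equipment, £50.00 or more → 5.25% → £2.839725
Hardcover biography £31.82: printed books → 6.25% → £1.98875
Watch battery replacement £13.34: labor services → 4.5% → £0.6003
Key duplication £9.77: labor services → 4.5% → £0.43965
Cookbook £25.74: printed books → 6.25% → £1.60875
Yoga mat £32.12: sports equipment, under £50.00 → 0% → £0.00
Photo printing (20 prints) £12.57: labor services → 4.5% → £0.56565
Subtotal = £179.45; unrounded tax = £8.042825 → £8.04; total due = £187.49

£187.49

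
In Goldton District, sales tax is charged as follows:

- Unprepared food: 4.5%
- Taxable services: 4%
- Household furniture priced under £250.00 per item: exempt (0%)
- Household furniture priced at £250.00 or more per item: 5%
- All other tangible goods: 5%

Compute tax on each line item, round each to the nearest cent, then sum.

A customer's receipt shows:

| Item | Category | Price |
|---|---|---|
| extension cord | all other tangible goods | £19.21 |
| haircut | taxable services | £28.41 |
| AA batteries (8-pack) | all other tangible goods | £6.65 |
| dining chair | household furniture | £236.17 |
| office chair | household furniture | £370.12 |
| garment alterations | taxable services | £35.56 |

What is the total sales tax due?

£22.36

Extension cord £19.21: all other tangible goods → 5% → £0.96
Haircut £28.41: taxable services → 4% → £1.14
AA batteries (8-pack) £6.65: all other tangible goods → 5% → £0.33
Dining chair £236.17: household furniture, under £250.00 → 0% → £0.00
Office chair £370.12: household furniture, £250.00 or more → 5% → £18.51
Garment alterations £35.56: taxable services → 4% → £1.42
Total tax = £0.96 + £1.14 + £0.33 + £18.51 + £1.42 = £22.36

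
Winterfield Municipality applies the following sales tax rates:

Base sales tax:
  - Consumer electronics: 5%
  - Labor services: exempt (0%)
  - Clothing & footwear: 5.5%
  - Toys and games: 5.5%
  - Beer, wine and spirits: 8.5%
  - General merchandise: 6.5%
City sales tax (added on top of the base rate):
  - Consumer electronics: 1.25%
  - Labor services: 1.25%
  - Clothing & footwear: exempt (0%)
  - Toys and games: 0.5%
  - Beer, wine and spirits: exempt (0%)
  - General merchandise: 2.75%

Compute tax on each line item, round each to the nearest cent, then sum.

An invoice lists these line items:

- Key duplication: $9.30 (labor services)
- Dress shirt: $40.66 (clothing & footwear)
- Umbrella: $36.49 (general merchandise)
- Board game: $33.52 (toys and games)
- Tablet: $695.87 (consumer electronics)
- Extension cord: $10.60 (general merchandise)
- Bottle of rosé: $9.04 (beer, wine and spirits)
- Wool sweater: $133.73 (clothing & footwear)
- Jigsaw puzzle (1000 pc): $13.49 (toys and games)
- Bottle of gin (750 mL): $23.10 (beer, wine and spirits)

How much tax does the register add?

Key duplication $9.30: labor services → 0% + 1.25% city = 1.25% → $0.12
Dress shirt $40.66: clothing & footwear → 5.5% + 0% city = 5.5% → $2.24
Umbrella $36.49: general merchandise → 6.5% + 2.75% city = 9.25% → $3.38
Board game $33.52: toys and games → 5.5% + 0.5% city = 6% → $2.01
Tablet $695.87: consumer electronics → 5% + 1.25% city = 6.25% → $43.49
Extension cord $10.60: general merchandise → 6.5% + 2.75% city = 9.25% → $0.98
Bottle of rosé $9.04: beer, wine and spirits → 8.5% + 0% city = 8.5% → $0.77
Wool sweater $133.73: clothing & footwear → 5.5% + 0% city = 5.5% → $7.36
Jigsaw puzzle (1000 pc) $13.49: toys and games → 5.5% + 0.5% city = 6% → $0.81
Bottle of gin (750 mL) $23.10: beer, wine and spirits → 8.5% + 0% city = 8.5% → $1.96
Total tax = $0.12 + $2.24 + $3.38 + $2.01 + $43.49 + $0.98 + $0.77 + $7.36 + $0.81 + $1.96 = $63.12

$63.12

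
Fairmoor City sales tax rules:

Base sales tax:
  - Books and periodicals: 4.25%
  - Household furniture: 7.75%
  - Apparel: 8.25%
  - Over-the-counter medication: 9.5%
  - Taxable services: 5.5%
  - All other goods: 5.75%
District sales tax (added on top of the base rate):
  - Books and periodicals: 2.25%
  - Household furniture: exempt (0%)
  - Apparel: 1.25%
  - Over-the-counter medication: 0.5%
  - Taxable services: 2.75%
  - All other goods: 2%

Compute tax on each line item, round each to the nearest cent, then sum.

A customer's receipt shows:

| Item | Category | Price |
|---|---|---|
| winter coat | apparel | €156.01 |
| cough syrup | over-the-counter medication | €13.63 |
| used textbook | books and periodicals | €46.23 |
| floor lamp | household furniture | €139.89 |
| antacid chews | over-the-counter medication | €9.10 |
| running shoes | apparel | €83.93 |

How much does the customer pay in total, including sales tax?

€487.69

Winter coat €156.01: apparel → 8.25% + 1.25% district = 9.5% → €14.82
Cough syrup €13.63: over-the-counter medication → 9.5% + 0.5% district = 10% → €1.36
Used textbook €46.23: books and periodicals → 4.25% + 2.25% district = 6.5% → €3.00
Floor lamp €139.89: household furniture → 7.75% + 0% district = 7.75% → €10.84
Antacid chews €9.10: over-the-counter medication → 9.5% + 0.5% district = 10% → €0.91
Running shoes €83.93: apparel → 8.25% + 1.25% district = 9.5% → €7.97
Subtotal = €448.79; tax = €38.90; total due = €487.69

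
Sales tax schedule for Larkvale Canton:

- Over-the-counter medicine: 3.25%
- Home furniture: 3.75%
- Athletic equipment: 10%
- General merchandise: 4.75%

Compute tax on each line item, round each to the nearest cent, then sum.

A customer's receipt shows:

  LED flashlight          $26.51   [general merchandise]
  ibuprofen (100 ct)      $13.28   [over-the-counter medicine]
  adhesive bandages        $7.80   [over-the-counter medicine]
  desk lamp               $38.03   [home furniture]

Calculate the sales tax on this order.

LED flashlight $26.51: general merchandise → 4.75% → $1.26
Ibuprofen (100 ct) $13.28: over-the-counter medicine → 3.25% → $0.43
Adhesive bandages $7.80: over-the-counter medicine → 3.25% → $0.25
Desk lamp $38.03: home furniture → 3.75% → $1.43
Total tax = $1.26 + $0.43 + $0.25 + $1.43 = $3.37

$3.37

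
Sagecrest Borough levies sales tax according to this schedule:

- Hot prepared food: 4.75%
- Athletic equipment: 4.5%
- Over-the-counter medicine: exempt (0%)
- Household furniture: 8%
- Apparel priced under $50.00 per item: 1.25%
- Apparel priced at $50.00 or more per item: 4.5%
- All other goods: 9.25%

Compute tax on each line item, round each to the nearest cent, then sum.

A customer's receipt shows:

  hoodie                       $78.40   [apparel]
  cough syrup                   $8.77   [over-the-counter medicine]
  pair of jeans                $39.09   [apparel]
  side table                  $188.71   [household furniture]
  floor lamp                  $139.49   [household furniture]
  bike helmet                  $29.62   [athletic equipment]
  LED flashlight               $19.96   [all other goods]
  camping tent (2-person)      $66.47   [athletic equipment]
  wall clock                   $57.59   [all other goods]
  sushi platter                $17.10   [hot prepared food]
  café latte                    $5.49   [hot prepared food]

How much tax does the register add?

$42.85

Hoodie $78.40: apparel, $50.00 or more → 4.5% → $3.53
Cough syrup $8.77: over-the-counter medicine → 0% → $0.00
Pair of jeans $39.09: apparel, under $50.00 → 1.25% → $0.49
Side table $188.71: household furniture → 8% → $15.10
Floor lamp $139.49: household furniture → 8% → $11.16
Bike helmet $29.62: athletic equipment → 4.5% → $1.33
LED flashlight $19.96: all other goods → 9.25% → $1.85
Camping tent (2-person) $66.47: athletic equipment → 4.5% → $2.99
Wall clock $57.59: all other goods → 9.25% → $5.33
Sushi platter $17.10: hot prepared food → 4.75% → $0.81
Café latte $5.49: hot prepared food → 4.75% → $0.26
Total tax = $3.53 + $0.49 + $15.10 + $11.16 + $1.33 + $1.85 + $2.99 + $5.33 + $0.81 + $0.26 = $42.85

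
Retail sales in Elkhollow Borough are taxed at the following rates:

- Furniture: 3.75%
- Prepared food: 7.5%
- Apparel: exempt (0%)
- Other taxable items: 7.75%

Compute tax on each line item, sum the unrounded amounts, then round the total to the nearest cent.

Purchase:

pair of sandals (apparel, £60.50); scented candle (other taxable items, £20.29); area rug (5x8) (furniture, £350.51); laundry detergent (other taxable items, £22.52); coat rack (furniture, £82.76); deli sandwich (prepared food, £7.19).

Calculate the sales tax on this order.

Pair of sandals £60.50: apparel → 0% → £0.00
Scented candle £20.29: other taxable items → 7.75% → £1.572475
Area rug (5x8) £350.51: furniture → 3.75% → £13.144125
Laundry detergent £22.52: other taxable items → 7.75% → £1.7453
Coat rack £82.76: furniture → 3.75% → £3.1035
Deli sandwich £7.19: prepared food → 7.5% → £0.53925
Unrounded tax sum = £20.10465 → £20.10

£20.10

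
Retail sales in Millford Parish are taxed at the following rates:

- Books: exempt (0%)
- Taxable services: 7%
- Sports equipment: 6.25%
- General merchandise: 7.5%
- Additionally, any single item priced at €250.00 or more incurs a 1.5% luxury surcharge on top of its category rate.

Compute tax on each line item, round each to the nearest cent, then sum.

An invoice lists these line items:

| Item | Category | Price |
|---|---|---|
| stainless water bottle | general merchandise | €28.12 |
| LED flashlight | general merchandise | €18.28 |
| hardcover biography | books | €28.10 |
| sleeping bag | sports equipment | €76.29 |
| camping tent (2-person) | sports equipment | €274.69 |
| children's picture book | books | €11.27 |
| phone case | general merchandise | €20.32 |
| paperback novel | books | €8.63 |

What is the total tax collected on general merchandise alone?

Stainless water bottle €28.12: general merchandise → 7.5% → €2.11
LED flashlight €18.28: general merchandise → 7.5% → €1.37
Phone case €20.32: general merchandise → 7.5% → €1.52
Tax on general merchandise = €2.11 + €1.37 + €1.52 = €5.00

€5.00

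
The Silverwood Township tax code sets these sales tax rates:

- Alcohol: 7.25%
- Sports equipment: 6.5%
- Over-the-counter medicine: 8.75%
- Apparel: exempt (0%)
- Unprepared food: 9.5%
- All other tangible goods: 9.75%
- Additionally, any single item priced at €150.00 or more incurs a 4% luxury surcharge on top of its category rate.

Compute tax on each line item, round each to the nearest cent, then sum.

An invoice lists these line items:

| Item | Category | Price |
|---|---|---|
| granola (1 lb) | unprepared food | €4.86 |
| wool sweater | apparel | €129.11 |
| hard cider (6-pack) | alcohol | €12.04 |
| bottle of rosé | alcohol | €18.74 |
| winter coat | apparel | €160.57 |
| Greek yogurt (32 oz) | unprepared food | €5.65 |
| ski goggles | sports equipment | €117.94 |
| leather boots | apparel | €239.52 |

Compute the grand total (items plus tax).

€715.33

Granola (1 lb) €4.86: unprepared food → 9.5% → €0.46
Wool sweater €129.11: apparel → 0% → €0.00
Hard cider (6-pack) €12.04: alcohol → 7.25% → €0.87
Bottle of rosé €18.74: alcohol → 7.25% → €1.36
Winter coat €160.57: apparel → 0% + 4% surcharge = 4% → €6.42
Greek yogurt (32 oz) €5.65: unprepared food → 9.5% → €0.54
Ski goggles €117.94: sports equipment → 6.5% → €7.67
Leather boots €239.52: apparel → 0% + 4% surcharge = 4% → €9.58
Subtotal = €688.43; tax = €26.90; total due = €715.33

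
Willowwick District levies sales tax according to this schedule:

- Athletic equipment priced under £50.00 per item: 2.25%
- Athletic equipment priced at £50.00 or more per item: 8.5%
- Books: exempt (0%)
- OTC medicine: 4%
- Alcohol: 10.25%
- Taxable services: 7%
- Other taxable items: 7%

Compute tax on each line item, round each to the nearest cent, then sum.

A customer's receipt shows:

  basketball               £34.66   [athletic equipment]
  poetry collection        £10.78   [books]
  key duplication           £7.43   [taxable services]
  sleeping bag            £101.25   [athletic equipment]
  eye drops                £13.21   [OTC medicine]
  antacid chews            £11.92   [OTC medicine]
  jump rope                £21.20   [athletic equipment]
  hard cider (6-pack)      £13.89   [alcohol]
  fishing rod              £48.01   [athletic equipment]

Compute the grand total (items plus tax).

£276.25

Basketball £34.66: athletic equipment, under £50.00 → 2.25% → £0.78
Poetry collection £10.78: books → 0% → £0.00
Key duplication £7.43: taxable services → 7% → £0.52
Sleeping bag £101.25: athletic equipment, £50.00 or more → 8.5% → £8.61
Eye drops £13.21: OTC medicine → 4% → £0.53
Antacid chews £11.92: OTC medicine → 4% → £0.48
Jump rope £21.20: athletic equipment, under £50.00 → 2.25% → £0.48
Hard cider (6-pack) £13.89: alcohol → 10.25% → £1.42
Fishing rod £48.01: athletic equipment, under £50.00 → 2.25% → £1.08
Subtotal = £262.35; tax = £13.90; total due = £276.25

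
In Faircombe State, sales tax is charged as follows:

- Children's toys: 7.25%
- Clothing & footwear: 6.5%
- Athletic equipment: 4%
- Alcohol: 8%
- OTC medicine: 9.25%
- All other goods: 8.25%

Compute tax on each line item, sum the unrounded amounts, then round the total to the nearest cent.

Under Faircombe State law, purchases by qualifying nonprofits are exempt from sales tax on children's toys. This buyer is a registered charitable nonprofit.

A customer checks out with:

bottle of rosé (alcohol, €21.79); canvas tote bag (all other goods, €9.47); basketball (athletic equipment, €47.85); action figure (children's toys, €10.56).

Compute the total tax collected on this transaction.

Bottle of rosé €21.79: alcohol → 8% → €1.7432
Canvas tote bag €9.47: all other goods → 8.25% → €0.781275
Basketball €47.85: athletic equipment → 4% → €1.914
Action figure €10.56: children's toys, buyer-exempt → 0% → €0.00
Unrounded tax sum = €4.438475 → €4.44

€4.44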